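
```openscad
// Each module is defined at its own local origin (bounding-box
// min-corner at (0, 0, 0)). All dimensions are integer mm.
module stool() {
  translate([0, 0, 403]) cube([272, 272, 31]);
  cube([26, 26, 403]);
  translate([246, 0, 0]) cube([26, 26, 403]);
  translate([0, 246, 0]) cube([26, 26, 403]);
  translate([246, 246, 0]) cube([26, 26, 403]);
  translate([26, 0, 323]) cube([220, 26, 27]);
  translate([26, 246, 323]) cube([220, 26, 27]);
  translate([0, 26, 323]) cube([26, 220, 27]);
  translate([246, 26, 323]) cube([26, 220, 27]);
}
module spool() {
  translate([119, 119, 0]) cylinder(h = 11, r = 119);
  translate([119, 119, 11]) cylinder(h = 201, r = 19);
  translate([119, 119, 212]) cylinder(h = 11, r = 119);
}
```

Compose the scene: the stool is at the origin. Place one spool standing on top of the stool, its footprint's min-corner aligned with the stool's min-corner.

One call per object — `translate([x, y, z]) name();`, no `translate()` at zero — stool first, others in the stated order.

stool();
translate([0, 0, 434]) spool();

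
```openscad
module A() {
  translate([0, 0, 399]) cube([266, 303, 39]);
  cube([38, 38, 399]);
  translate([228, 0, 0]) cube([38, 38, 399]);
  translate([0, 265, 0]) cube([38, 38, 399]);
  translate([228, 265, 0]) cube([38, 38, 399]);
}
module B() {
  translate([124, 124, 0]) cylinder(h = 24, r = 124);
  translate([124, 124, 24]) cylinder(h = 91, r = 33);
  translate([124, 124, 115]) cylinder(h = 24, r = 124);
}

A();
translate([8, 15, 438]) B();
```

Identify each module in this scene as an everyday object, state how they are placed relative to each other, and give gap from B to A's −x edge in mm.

A is a stool. B is a spool. The spool is on top of the stool. The gap from the spool to the stool's −x edge is 8 mm.

The spool's min-x is at 8; the stool's min-x is 0; gap = 8 mm.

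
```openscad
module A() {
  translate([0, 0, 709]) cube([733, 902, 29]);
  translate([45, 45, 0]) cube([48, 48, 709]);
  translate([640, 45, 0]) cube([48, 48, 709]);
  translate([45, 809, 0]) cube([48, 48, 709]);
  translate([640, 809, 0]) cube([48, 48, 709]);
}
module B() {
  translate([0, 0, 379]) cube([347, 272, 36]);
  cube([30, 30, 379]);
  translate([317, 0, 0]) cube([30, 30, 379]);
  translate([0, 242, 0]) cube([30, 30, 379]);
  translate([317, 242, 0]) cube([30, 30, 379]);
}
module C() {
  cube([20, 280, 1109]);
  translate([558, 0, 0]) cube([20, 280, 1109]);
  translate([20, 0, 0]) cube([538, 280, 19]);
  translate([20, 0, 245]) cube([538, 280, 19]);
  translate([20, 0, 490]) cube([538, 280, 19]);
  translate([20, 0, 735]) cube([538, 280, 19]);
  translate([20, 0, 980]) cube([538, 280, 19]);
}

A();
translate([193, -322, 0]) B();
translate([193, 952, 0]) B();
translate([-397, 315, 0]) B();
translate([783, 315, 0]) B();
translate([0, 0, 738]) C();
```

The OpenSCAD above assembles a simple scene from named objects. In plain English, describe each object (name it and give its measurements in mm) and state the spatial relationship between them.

A is a table with a 733×902 mm rectangular top, 29 mm thick, top surface at z = 738 mm, supported by four 48×48 mm square legs, each inset 45 mm from the nearest pair of top edges, running from the floor.

B is a simple wooden stool: a rectangular seat 347 mm (x) by 272 mm (y), 36 mm thick, top face at z = 415 mm, on four square legs, each 30×30 mm in cross-section. The legs rest on z = 0, each flush with a corner of the seat.

C is an open bookshelf. Two side panels, each 20 mm thick, 280 mm deep and 1109 mm tall, stand 578 mm apart (outside-to-outside). Between them sit 5 shelves, each 19 mm thick and 280 mm deep, spanning the full gap between the sides. The bottom shelf rests on the floor (its underside at z = 0) and the clear gap between one shelf's top and the next shelf's underside is 226 mm.

Four stools sit around the table at the −y, +y, −x, +x sides. The bookshelf is on top of the table.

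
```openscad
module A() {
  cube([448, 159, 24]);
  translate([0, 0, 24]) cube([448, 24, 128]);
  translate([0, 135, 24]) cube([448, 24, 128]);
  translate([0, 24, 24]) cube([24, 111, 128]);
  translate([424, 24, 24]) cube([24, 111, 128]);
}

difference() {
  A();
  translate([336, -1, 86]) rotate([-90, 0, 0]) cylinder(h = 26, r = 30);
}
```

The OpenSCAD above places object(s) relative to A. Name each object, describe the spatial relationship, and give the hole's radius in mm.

The subtracted cylinder has r = 30 mm.

A is an open box. The open box has a circular hole through its front wall. The hole's radius is 30 mm.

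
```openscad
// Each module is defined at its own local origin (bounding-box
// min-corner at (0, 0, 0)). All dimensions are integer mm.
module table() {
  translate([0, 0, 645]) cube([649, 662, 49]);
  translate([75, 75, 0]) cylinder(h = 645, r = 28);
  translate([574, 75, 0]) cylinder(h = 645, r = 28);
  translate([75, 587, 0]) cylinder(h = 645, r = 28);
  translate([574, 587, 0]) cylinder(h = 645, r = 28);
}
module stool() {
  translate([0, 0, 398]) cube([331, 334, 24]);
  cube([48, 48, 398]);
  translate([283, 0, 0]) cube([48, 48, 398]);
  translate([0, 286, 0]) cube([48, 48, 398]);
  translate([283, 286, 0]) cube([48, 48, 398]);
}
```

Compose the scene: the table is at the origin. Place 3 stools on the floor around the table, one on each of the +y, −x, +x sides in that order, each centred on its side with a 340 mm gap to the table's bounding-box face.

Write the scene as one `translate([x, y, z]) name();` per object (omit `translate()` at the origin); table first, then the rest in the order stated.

table();
translate([159, 1002, 0]) stool();
translate([-671, 164, 0]) stool();
translate([989, 164, 0]) stool();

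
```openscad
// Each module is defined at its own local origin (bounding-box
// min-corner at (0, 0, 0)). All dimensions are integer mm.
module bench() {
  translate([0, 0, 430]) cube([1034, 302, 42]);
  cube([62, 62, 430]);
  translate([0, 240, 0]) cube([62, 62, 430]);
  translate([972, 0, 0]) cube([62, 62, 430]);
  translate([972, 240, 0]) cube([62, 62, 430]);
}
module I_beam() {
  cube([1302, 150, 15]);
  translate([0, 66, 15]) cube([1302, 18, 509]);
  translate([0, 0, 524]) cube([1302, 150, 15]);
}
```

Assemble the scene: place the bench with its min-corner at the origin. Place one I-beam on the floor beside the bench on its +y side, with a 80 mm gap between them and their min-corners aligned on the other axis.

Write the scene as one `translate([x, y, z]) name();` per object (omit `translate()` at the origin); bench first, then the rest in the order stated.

bench();
translate([0, 382, 0]) I_beam();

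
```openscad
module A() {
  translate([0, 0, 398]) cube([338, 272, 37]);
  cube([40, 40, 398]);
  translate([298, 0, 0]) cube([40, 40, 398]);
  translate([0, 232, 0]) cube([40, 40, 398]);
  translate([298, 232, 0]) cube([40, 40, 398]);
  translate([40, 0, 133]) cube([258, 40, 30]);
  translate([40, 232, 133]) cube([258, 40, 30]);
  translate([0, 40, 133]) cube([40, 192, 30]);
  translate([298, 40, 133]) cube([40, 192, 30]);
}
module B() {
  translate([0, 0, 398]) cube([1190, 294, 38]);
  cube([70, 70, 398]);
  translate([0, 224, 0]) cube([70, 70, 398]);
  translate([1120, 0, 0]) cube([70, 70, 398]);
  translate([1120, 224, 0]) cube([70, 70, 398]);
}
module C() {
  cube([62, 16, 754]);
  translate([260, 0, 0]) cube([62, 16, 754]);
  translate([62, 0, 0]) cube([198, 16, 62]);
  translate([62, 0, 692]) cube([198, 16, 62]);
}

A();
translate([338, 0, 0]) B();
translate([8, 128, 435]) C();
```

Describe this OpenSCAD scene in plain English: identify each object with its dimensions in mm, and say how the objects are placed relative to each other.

A is a simple wooden stool: a rectangular seat 338 mm (x) by 272 mm (y), 37 mm thick, top face at z = 435 mm, on four square legs, each 40×40 mm in cross-section. The legs rest on z = 0, each flush with a corner of the seat. Four stretchers, 40 mm wide and 30 mm tall, connect adjacent legs with their undersides at z = 133 mm, each running between the inner faces of the legs it joins and aligned with the legs' outer faces on the other axis.

B is a bench: a 1190×294 mm seat slab, 38 mm thick, top at z = 436 mm, on four 70×70 mm square legs flush with the seat corners and standing on z = 0.

C is a picture frame with a 198×630 mm rectangular opening (x by z) and a uniform 62 mm border on every side. Frame depth is 16 mm along y. It is built from two vertical stiles running the full outside height and two horizontal rails spanning the gap between the stiles.

The bench is against the stool's +x side, with their −y faces flush. The picture frame is on top of the stool, centred.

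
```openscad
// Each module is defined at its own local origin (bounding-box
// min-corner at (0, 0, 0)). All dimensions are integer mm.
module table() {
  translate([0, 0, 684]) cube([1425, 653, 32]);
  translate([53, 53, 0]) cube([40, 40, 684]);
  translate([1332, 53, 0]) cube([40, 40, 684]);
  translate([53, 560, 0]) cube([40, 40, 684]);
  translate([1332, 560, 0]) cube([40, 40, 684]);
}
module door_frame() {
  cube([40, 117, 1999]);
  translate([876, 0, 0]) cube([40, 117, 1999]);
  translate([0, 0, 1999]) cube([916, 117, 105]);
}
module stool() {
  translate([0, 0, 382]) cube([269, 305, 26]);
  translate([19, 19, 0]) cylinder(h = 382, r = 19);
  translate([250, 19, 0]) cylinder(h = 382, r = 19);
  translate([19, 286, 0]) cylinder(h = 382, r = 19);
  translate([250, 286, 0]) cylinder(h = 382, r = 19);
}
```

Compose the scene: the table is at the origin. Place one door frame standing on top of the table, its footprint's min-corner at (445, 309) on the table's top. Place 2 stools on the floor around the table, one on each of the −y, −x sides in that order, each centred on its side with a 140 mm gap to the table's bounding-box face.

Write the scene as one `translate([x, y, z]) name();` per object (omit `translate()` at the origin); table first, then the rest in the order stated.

table();
translate([445, 309, 716]) door_frame();
translate([578, -445, 0]) stool();
translate([-409, 174, 0]) stool();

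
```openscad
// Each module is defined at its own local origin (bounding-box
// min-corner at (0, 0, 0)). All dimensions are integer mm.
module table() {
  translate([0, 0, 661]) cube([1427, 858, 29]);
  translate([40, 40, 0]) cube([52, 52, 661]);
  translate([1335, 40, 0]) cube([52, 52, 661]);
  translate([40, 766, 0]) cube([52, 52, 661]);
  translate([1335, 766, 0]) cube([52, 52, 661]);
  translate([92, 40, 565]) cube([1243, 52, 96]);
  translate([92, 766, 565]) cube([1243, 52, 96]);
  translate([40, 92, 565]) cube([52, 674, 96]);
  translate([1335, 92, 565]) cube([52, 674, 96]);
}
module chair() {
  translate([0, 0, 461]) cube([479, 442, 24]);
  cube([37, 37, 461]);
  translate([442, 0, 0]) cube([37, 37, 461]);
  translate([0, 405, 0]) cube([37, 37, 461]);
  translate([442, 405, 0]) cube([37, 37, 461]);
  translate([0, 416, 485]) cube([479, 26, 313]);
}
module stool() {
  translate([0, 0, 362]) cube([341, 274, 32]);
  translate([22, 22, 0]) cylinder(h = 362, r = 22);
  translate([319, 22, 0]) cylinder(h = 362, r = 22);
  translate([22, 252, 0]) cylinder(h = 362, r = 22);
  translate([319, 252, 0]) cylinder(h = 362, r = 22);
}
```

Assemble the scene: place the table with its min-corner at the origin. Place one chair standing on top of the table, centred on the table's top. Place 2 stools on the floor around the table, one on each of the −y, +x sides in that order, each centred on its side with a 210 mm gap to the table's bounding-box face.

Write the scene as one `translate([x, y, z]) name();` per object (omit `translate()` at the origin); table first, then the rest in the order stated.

table();
translate([474, 208, 690]) chair();
translate([543, -484, 0]) stool();
translate([1637, 292, 0]) stool();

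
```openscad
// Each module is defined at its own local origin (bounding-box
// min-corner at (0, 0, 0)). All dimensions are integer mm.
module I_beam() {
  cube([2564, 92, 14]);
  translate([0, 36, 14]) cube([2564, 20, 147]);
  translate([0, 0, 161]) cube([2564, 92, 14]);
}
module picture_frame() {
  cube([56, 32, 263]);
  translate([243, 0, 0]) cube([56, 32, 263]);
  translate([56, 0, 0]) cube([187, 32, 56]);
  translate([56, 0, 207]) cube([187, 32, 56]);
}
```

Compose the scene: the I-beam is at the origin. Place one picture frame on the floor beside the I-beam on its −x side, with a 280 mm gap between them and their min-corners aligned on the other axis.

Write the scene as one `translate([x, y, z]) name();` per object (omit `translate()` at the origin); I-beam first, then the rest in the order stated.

I_beam();
translate([-579, 0, 0]) picture_frame();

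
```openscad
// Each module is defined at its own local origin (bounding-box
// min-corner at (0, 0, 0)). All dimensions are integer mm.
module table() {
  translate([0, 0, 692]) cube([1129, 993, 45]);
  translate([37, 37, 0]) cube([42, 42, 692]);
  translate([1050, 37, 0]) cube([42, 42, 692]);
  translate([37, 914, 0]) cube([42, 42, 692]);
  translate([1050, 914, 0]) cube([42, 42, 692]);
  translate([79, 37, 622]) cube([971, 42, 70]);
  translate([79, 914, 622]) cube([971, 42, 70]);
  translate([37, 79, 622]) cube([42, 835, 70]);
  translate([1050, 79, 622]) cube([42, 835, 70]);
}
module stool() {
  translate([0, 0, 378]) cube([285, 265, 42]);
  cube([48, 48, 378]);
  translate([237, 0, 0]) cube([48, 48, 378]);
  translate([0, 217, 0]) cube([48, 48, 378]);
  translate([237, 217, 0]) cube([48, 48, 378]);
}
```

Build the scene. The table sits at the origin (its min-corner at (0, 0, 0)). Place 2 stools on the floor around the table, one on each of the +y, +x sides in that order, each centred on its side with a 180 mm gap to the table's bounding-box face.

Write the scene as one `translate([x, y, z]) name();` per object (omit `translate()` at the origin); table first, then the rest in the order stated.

table();
translate([422, 1173, 0]) stool();
translate([1309, 364, 0]) stool();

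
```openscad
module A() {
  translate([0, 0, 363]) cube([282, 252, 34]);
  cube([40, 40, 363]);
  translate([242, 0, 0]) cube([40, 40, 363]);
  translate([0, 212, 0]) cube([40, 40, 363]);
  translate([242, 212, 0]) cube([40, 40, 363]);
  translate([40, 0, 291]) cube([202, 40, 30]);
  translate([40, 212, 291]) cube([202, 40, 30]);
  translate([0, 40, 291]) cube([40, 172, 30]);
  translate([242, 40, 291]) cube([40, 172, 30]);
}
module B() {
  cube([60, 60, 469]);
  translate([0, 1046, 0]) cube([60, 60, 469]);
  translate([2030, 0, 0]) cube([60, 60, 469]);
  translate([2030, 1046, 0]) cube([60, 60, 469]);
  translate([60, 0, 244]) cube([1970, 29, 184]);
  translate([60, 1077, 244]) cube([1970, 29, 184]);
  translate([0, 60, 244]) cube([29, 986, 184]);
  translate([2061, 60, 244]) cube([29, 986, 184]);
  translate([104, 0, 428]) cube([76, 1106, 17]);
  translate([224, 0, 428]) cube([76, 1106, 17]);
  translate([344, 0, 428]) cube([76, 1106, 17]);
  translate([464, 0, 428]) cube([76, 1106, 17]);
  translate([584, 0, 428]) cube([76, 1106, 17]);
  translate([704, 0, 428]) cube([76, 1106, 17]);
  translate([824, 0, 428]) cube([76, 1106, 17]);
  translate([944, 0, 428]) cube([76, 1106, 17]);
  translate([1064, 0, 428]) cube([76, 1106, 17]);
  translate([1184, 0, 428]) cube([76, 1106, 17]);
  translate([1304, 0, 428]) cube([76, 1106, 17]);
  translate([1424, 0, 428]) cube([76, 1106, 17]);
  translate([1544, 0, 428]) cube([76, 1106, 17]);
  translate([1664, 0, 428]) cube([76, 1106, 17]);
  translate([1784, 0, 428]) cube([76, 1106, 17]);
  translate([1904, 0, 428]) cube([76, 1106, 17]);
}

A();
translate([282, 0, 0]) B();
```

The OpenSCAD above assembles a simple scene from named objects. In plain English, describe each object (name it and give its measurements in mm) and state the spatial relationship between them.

A is a simple wooden stool: a rectangular seat 282 mm (x) by 252 mm (y), 34 mm thick, top face at z = 397 mm, on four square legs, each 40×40 mm in cross-section. The legs rest on z = 0, each flush with a corner of the seat. Four stretchers, 40 mm wide and 30 mm tall, connect adjacent legs with their undersides at z = 291 mm, each running between the inner faces of the legs it joins and aligned with the legs' outer faces on the other axis.

B is a bed frame 2090 mm long (x) by 1106 mm wide (y). Four 60×60 mm corner posts, 469 mm tall, at the corners of the footprint. Four rails of 29 mm thickness and 184 mm height run between adjacent posts with their undersides at z = 244 mm, their outer faces flush with the outside of the frame (the two x-running rails run between the posts' inner faces; the two y-running rails run between the posts' inner faces). 16 slats, each 76 mm wide (x) and 17 mm thick, lie across the top of the two x-running rails, running the full 1106 mm width of the frame in y; the slats are evenly spaced along x between the inner faces of the end posts with equal gaps (rounded down to the nearest mm) at the −x end and between each pair — any rounding remainder accumulates at the +x end.

The bed frame is against the stool's +x side, with their −y faces flush.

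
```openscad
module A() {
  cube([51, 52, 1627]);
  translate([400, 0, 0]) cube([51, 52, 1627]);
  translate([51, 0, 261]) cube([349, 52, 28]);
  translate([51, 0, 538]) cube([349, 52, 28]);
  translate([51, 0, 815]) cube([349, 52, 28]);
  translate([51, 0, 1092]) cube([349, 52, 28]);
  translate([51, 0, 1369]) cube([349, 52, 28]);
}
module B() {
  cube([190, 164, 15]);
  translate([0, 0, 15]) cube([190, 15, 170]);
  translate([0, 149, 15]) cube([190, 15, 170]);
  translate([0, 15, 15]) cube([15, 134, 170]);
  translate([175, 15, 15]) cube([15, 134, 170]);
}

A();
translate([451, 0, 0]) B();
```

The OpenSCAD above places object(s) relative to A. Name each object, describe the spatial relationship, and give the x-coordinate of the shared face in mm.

A is a ladder. B is an open box. The open box is against the ladder's +x side, with their −y faces flush. The x-coordinate of the shared face is 451 mm.

The ladder's +x face and the open box's −x face are both at x = 451 mm.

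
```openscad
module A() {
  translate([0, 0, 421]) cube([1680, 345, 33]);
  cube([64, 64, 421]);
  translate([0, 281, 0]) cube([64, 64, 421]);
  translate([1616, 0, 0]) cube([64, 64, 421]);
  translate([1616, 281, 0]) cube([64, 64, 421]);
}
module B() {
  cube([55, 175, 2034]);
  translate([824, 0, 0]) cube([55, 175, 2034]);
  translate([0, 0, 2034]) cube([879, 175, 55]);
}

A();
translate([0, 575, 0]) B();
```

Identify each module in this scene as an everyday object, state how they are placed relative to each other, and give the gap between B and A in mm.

A is a bench. B is a door frame. The door frame is on the floor beside the bench on its +y side. The gap between the door frame and the bench is 230 mm.

The door frame's nearest face is 230 mm from the bench's +y face.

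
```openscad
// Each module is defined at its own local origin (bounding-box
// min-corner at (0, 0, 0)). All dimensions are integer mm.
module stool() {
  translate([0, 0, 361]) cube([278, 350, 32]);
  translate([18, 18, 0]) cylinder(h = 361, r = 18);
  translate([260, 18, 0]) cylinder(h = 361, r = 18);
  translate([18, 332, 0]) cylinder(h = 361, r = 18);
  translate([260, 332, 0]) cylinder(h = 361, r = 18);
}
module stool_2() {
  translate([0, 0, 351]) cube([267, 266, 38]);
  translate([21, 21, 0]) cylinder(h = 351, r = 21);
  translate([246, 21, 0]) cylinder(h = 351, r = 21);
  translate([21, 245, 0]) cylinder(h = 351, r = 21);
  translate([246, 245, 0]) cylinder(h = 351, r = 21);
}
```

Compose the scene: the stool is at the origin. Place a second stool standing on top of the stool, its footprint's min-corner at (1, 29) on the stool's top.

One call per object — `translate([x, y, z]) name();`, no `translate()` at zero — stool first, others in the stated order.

stool();
translate([1, 29, 393]) stool_2();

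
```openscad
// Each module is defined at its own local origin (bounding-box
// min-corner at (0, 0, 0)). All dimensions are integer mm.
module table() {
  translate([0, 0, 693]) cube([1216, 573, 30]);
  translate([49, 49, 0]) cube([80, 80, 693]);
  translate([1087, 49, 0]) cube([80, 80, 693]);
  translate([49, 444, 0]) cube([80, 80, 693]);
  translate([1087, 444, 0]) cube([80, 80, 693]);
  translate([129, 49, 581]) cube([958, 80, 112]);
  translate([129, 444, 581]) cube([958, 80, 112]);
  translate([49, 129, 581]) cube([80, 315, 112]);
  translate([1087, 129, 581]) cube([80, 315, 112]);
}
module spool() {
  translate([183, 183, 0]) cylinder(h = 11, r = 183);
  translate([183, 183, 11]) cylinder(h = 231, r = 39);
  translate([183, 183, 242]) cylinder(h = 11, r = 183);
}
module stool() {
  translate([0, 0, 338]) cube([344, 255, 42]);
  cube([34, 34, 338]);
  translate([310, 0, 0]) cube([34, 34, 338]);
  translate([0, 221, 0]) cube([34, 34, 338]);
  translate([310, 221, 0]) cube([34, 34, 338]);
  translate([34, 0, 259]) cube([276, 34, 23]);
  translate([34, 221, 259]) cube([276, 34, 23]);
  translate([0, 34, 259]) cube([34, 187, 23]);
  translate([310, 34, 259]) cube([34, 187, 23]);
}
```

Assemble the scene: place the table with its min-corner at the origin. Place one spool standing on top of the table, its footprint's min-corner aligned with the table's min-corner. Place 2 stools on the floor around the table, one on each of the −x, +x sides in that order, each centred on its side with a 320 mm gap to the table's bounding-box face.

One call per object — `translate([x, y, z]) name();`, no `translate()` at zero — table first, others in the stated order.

table();
translate([0, 0, 723]) spool();
translate([-664, 159, 0]) stool();
translate([1536, 159, 0]) stool();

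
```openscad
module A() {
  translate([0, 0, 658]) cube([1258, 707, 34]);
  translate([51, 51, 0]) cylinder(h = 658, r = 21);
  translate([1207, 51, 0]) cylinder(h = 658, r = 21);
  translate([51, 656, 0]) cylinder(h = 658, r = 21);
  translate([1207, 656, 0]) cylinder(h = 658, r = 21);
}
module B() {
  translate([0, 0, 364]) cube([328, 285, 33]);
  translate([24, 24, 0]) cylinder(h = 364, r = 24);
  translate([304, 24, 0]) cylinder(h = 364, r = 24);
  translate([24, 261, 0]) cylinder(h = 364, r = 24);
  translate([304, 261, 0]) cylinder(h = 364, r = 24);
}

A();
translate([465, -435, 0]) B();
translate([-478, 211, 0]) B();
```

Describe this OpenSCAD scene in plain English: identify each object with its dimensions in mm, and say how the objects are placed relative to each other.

A is a table: top 1258 mm (x) × 707 mm (y), 34 mm thick, upper face at z = 692 mm, on four round legs of 42 mm diameter, each leg's bounding box inset 30 mm from the nearest pair of top edges, running from z = 0 to the bottom of the top.

B is a four-legged stool. The seat is a 328×285×33 mm slab whose top surface is at z = 397 mm; four round legs, each 48 mm in diameter, run from the floor (z = 0) to the underside of the seat, each leg's axis is inset half a diameter from the nearest pair of seat edges (so the leg's bounding box is flush with the corner).

Two stools sit around the table at the −y, −x sides.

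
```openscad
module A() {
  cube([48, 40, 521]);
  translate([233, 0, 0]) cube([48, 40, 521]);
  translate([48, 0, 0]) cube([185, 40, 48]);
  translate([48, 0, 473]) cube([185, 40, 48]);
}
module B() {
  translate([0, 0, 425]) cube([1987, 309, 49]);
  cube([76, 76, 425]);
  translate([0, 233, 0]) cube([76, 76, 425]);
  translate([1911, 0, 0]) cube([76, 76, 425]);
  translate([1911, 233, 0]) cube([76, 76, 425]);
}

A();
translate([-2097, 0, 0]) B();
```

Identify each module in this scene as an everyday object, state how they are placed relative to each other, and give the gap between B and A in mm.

The bench's nearest face is 110 mm from the picture frame's −x face.

A is a picture frame. B is a bench. The bench is on the floor beside the picture frame on its −x side. The gap between the bench and the picture frame is 110 mm.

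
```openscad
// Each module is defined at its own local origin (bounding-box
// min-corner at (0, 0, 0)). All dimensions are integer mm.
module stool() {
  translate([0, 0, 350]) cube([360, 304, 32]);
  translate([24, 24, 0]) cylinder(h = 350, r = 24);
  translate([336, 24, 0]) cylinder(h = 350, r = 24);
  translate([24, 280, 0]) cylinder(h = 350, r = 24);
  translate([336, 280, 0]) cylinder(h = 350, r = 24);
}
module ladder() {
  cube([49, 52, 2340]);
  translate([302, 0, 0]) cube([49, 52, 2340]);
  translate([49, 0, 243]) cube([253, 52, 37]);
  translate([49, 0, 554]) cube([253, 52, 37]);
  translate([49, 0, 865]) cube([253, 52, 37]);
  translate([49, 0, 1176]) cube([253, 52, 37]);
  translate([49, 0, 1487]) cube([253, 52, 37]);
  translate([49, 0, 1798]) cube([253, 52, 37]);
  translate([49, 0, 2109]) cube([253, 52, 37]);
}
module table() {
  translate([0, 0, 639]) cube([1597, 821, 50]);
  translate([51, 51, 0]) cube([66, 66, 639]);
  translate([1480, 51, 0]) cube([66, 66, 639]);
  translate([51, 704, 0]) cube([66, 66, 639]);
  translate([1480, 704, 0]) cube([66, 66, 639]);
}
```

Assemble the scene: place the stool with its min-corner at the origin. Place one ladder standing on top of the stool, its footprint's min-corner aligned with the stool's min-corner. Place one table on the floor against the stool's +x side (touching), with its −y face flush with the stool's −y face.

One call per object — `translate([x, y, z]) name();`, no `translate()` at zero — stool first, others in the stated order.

stool();
translate([0, 0, 382]) ladder();
translate([360, 0, 0]) table();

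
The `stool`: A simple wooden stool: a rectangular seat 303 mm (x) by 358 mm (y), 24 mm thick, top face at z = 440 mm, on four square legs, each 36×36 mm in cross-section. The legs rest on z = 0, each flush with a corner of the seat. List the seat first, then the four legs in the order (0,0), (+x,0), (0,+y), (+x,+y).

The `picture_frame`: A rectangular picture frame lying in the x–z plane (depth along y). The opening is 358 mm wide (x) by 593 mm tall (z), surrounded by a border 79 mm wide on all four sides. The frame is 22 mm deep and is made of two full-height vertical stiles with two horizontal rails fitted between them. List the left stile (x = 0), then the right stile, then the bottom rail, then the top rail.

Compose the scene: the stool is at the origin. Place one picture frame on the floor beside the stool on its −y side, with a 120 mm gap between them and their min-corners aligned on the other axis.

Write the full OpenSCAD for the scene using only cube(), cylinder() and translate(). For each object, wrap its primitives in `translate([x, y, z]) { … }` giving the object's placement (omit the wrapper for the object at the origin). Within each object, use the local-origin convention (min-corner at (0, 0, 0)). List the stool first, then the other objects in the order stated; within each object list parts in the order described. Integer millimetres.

translate([0, 0, 416]) cube([303, 358, 24]);
cube([36, 36, 416]);
translate([267, 0, 0]) cube([36, 36, 416]);
translate([0, 322, 0]) cube([36, 36, 416]);
translate([267, 322, 0]) cube([36, 36, 416]);
translate([0, -142, 0]) {
  cube([79, 22, 751]);
  translate([437, 0, 0]) cube([79, 22, 751]);
  translate([79, 0, 0]) cube([358, 22, 79]);
  translate([79, 0, 672]) cube([358, 22, 79]);
}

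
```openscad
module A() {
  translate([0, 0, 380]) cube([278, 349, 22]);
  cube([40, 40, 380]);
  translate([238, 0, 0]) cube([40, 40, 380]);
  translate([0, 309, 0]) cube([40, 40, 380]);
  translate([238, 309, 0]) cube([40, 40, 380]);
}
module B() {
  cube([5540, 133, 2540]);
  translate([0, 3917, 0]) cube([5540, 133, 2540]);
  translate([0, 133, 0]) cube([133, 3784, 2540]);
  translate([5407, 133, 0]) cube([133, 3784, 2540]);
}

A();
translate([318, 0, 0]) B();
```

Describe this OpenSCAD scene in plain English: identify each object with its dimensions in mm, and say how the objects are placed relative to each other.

A is a four-legged stool. The seat is 278×349 mm, 22 mm thick, top at z = 402 mm. It stands on four square legs, each 40×40 mm in cross-section, from z = 0 to the seat underside, each flush with a corner of the seat.

B is a box-shaped house frame (walls only): outside footprint 5540×4050 mm, wall height 2540 mm, wall thickness 133 mm. The two y-facing walls run the full x-width; the two x-facing walls fit between the inner faces of the y-facing walls.

The house frame is on the floor beside the stool on its +x side.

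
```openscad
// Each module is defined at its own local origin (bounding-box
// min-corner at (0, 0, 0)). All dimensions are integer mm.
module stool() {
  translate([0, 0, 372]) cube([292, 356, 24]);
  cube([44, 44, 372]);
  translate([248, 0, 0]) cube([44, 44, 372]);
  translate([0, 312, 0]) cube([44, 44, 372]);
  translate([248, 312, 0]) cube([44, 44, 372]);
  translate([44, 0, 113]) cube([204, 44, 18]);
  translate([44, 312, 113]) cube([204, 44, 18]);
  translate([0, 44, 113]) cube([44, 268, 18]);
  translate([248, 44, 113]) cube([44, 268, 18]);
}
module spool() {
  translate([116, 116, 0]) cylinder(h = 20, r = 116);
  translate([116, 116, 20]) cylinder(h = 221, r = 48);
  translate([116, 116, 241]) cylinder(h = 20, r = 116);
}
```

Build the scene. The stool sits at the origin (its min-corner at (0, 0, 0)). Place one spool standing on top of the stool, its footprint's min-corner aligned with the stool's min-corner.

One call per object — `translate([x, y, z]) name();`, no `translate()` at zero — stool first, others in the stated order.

stool();
translate([0, 0, 396]) spool();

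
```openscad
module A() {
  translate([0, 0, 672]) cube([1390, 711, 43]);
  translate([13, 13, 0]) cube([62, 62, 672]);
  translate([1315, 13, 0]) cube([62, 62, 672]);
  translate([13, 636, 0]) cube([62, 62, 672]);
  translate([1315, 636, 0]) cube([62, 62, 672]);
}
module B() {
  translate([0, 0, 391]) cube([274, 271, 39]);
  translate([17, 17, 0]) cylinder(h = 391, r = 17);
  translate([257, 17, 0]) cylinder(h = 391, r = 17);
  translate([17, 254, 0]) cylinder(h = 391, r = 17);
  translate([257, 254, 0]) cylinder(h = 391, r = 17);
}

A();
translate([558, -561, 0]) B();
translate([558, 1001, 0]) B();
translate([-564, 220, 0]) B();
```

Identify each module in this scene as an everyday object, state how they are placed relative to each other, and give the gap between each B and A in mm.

A is a table. B is a stool. Three stools sit around the table at the −y, +y, −x sides. The gap between each stool and the table is 290 mm.

Each stool's nearest face is 290 mm from the table's bounding box.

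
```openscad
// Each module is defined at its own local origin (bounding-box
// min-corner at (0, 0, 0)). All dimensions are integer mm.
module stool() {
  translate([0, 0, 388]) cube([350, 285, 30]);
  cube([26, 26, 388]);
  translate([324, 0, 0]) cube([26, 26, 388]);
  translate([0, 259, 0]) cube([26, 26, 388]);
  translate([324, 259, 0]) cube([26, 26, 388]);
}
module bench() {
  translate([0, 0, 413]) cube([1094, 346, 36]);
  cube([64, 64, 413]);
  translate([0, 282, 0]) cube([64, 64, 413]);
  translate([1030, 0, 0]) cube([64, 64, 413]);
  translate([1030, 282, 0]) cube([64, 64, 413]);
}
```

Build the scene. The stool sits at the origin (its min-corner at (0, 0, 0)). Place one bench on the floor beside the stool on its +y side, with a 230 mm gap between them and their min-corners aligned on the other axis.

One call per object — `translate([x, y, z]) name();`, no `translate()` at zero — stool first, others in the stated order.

stool();
translate([0, 515, 0]) bench();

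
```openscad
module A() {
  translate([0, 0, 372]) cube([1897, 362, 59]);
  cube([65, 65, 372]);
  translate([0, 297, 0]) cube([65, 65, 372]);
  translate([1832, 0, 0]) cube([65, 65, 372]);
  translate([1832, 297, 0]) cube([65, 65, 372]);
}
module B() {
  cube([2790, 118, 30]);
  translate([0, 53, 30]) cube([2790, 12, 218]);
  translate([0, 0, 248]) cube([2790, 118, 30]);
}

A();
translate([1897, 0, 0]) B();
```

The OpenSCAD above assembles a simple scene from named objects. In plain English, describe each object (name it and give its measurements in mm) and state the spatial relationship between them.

A is a long wooden bench with a 1897 mm (x) × 362 mm (y) seat, 59 mm thick, its top surface 431 mm above the floor. Four 65 mm square legs at the seat corners, flush with the edges, run from z = 0 to the seat underside.

B is an I-beam lying along x, 2790 mm long. Overall section height 278 mm. Two flanges 118 mm wide (y) and 30 mm thick, one on the floor and one at the top; a web 12 mm thick runs between them, centred on the flange width.

The I-beam is against the bench's +x side, with their −y faces flush.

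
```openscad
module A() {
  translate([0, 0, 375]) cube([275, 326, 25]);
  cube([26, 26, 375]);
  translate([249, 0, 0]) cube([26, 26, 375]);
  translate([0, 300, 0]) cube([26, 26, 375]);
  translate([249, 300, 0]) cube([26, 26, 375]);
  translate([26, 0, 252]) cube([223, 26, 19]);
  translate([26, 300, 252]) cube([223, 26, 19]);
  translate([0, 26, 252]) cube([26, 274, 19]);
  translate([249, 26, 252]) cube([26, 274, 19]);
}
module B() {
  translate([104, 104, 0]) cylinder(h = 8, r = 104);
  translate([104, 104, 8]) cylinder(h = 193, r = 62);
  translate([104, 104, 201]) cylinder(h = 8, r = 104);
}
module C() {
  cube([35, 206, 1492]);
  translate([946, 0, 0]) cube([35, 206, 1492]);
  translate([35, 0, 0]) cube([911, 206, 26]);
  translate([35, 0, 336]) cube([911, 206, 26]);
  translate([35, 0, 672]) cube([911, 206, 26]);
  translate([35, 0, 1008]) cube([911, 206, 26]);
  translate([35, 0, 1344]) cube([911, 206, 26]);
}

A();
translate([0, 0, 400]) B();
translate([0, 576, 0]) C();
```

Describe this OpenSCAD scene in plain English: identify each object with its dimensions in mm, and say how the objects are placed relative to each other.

A is a simple wooden stool: a rectangular seat 275 mm (x) by 326 mm (y), 25 mm thick, top face at z = 400 mm, on four square legs, each 26×26 mm in cross-section. The legs rest on z = 0, each flush with a corner of the seat. Four stretchers, 26 mm wide and 19 mm tall, connect adjacent legs with their undersides at z = 252 mm, each running between the inner faces of the legs it joins and aligned with the legs' outer faces on the other axis.

B is a spool: two coaxial disc flanges of radius 104 mm and thickness 8 mm, joined by a core cylinder of radius 62 mm and height 193 mm. The lower flange rests on z = 0 and the three cylinders share a vertical axis.

C is an open bookshelf. Two side panels, each 35 mm thick, 206 mm deep and 1492 mm tall, stand 981 mm apart (outside-to-outside). Between them sit 5 shelves, each 26 mm thick and 206 mm deep, spanning the full gap between the sides. The bottom shelf rests on the floor (its underside at z = 0) and the clear gap between one shelf's top and the next shelf's underside is 310 mm.

The spool is on top of the stool. The bookshelf is on the floor beside the stool on its +y side.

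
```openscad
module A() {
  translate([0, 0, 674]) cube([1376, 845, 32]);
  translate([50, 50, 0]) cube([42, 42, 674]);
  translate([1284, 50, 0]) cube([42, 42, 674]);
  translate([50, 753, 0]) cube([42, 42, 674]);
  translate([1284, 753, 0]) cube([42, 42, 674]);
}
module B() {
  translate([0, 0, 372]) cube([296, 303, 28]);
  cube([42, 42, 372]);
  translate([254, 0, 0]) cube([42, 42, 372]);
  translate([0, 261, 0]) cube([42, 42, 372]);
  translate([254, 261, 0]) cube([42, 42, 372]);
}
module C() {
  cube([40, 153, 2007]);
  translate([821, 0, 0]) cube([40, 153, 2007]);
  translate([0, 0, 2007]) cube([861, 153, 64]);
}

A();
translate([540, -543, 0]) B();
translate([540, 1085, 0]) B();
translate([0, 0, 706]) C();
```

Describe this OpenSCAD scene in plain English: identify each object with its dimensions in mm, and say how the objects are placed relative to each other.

A is a rectangular dining table. The top is 1376×845×32 mm with its upper surface at z = 706 mm. It stands on four 42×42 mm square legs, each inset 50 mm from the nearest pair of top edges, running from the floor to the underside of the top.

B is a simple wooden stool: a rectangular seat 296 mm (x) by 303 mm (y), 28 mm thick, top face at z = 400 mm, on four square legs, each 42×42 mm in cross-section. The legs rest on z = 0, each flush with a corner of the seat.

C is a door frame. The clear opening is 781 mm wide and 2007 mm high. Two 40 mm wide jambs, 153 mm deep, stand either side of the opening from the floor to the top of the opening. A 64 mm thick head sits across the top of both jambs, spanning the full outside width of the frame.

Two stools sit around the table at the −y, +y sides. The door frame is on top of the table.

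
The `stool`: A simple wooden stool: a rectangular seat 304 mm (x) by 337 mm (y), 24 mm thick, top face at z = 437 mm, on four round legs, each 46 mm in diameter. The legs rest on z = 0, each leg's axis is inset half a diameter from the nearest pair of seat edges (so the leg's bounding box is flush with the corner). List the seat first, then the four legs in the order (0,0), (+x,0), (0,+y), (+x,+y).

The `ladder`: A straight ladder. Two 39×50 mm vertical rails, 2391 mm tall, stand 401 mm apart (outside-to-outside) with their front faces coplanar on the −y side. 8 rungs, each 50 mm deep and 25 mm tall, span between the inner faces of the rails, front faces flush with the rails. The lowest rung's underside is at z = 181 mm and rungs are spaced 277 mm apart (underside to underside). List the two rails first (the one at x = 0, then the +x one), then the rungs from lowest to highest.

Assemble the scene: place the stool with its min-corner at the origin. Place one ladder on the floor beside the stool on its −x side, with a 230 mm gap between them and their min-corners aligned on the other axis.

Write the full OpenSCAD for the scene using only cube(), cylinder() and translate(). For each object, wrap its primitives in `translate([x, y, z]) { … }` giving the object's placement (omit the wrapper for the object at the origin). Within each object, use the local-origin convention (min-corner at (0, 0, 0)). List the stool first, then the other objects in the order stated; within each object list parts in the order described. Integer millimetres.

translate([0, 0, 413]) cube([304, 337, 24]);
translate([23, 23, 0]) cylinder(h = 413, r = 23);
translate([281, 23, 0]) cylinder(h = 413, r = 23);
translate([23, 314, 0]) cylinder(h = 413, r = 23);
translate([281, 314, 0]) cylinder(h = 413, r = 23);
translate([-631, 0, 0]) {
  cube([39, 50, 2391]);
  translate([362, 0, 0]) cube([39, 50, 2391]);
  translate([39, 0, 181]) cube([323, 50, 25]);
  translate([39, 0, 458]) cube([323, 50, 25]);
  translate([39, 0, 735]) cube([323, 50, 25]);
  translate([39, 0, 1012]) cube([323, 50, 25]);
  translate([39, 0, 1289]) cube([323, 50, 25]);
  translate([39, 0, 1566]) cube([323, 50, 25]);
  translate([39, 0, 1843]) cube([323, 50, 25]);
  translate([39, 0, 2120]) cube([323, 50, 25]);
}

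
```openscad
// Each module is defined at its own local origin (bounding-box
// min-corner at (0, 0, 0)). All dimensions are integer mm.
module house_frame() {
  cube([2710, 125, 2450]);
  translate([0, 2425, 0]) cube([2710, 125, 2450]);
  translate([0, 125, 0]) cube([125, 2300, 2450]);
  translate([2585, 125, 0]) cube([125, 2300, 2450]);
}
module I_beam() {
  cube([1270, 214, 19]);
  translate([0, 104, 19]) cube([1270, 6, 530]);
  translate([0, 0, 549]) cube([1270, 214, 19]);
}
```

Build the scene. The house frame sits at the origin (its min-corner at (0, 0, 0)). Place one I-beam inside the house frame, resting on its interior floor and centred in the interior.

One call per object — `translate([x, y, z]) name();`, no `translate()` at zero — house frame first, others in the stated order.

house_frame();
translate([720, 1168, 0]) I_beam();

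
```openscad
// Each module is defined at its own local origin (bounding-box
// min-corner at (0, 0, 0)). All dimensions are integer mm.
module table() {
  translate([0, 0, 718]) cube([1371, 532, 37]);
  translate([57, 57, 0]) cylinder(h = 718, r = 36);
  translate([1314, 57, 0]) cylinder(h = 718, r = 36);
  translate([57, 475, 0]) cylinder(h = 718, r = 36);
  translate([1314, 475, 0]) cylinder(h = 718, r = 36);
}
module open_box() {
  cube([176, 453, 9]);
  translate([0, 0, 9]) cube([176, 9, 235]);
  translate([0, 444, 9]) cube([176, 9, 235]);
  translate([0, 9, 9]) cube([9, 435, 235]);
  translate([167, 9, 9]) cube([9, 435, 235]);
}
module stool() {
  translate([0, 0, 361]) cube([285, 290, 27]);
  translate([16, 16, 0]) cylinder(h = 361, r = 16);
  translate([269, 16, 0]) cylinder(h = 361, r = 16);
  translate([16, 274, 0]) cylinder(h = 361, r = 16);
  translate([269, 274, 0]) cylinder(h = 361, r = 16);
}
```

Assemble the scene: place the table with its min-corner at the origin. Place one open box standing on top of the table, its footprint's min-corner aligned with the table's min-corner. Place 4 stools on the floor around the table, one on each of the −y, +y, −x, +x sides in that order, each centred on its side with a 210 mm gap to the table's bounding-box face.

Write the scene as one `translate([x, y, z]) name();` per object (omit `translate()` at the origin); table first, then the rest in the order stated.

table();
translate([0, 0, 755]) open_box();
translate([543, -500, 0]) stool();
translate([543, 742, 0]) stool();
translate([-495, 121, 0]) stool();
translate([1581, 121, 0]) stool();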